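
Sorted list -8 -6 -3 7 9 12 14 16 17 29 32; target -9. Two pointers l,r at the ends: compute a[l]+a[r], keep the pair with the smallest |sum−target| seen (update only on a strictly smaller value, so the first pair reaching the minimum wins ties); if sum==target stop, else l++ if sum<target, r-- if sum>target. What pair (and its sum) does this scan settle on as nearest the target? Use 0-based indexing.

pair (-6, -3) with sum -9 (|Δ|=0)

l=0 r=10: -8+32=24 d=33 *, r--
l=0 r=9: -8+29=21 d=30 *, r--
l=0 r=8: -8+17=9 d=18 *, r--
l=0 r=7: -8+16=8 d=17 *, r--
l=0 r=6: -8+14=6 d=15 *, r--
l=0 r=5: -8+12=4 d=13 *, r--
l=0 r=4: -8+9=1 d=10 *, r--
l=0 r=3: -8+7=-1 d=8 *, r--
l=0 r=2: -8+-3=-11 d=2 *, l++
l=1 r=2: -6+-3=-9 d=0 *, stop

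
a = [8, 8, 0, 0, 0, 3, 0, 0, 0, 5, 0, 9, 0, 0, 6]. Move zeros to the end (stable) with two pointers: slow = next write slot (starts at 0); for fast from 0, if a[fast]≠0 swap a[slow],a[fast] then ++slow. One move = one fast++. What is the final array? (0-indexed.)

slow=0 fast=0: a[fast]=8≠0 swap→a[0]=8, slow++,fast++
slow=1 fast=1: a[fast]=8≠0 swap→a[1]=8, slow++,fast++
slow=2 fast=2: a[fast]=0, fast++
slow=2 fast=3: a[fast]=0, fast++
slow=2 fast=4: a[fast]=0, fast++
slow=2 fast=5: a[fast]=3≠0 swap→a[2]=3, slow++,fast++
slow=3 fast=6: a[fast]=0, fast++
slow=3 fast=7: a[fast]=0, fast++
slow=3 fast=8: a[fast]=0, fast++
slow=3 fast=9: a[fast]=5≠0 swap→a[3]=5, slow++,fast++
slow=4 fast=10: a[fast]=0, fast++
slow=4 fast=11: a[fast]=9≠0 swap→a[4]=9, slow++,fast++
slow=5 fast=12: a[fast]=0, fast++
slow=5 fast=13: a[fast]=0, fast++
slow=5 fast=14: a[fast]=6≠0 swap→a[5]=6, slow++,fast++

[8, 8, 3, 5, 9, 6, 0, 0, 0, 0, 0, 0, 0, 0, 0]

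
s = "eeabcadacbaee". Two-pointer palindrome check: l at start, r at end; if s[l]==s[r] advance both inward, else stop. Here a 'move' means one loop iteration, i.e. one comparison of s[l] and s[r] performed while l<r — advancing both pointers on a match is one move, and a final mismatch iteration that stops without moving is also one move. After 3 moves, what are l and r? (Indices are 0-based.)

l=0 r=12: 'e'=='e', l++,r--
l=1 r=11: 'e'=='e', l++,r--
l=2 r=10: 'a'=='a', l++,r--

l=3, r=9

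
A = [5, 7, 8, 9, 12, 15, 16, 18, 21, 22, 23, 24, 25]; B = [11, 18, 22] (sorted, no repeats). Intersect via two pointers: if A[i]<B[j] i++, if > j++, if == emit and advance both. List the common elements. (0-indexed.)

[i=0,j=0] 5<11 → i++
[i=1,j=0] 7<11 → i++
[i=2,j=0] 8<11 → i++
[i=3,j=0] 9<11 → i++
[i=4,j=0] 12>11 → j++
[i=4,j=1] 12<18 → i++
[i=5,j=1] 15<18 → i++
[i=6,j=1] 16<18 → i++
[i=7,j=1] 18==18 emit → i++,j++
[i=8,j=2] 21<22 → i++
[i=9,j=2] 22==22 emit → i++,j++

intersection = [18, 22]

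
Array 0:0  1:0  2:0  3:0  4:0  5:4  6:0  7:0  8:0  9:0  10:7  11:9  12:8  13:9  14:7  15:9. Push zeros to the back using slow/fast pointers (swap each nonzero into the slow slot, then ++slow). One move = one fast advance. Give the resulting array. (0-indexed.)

[4, 7, 9, 8, 9, 7, 9, 0, 0, 0, 0, 0, 0, 0, 0, 0]

(s=0,f=0) a[fast]=0 → fast++
(s=0,f=1) a[fast]=0 → fast++
(s=0,f=2) a[fast]=0 → fast++
(s=0,f=3) a[fast]=0 → fast++
(s=0,f=4) a[fast]=0 → fast++
(s=0,f=5) a[fast]=4≠0 swap→a[0]=4 → slow++,fast++
(s=1,f=6) a[fast]=0 → fast++
(s=1,f=7) a[fast]=0 → fast++
(s=1,f=8) a[fast]=0 → fast++
(s=1,f=9) a[fast]=0 → fast++
(s=1,f=10) a[fast]=7≠0 swap→a[1]=7 → slow++,fast++
(s=2,f=11) a[fast]=9≠0 swap→a[2]=9 → slow++,fast++
(s=3,f=12) a[fast]=8≠0 swap→a[3]=8 → slow++,fast++
(s=4,f=13) a[fast]=9≠0 swap→a[4]=9 → slow++,fast++
(s=5,f=14) a[fast]=7≠0 swap→a[5]=7 → slow++,fast++
(s=6,f=15) a[fast]=9≠0 swap→a[6]=9 → slow++,fast++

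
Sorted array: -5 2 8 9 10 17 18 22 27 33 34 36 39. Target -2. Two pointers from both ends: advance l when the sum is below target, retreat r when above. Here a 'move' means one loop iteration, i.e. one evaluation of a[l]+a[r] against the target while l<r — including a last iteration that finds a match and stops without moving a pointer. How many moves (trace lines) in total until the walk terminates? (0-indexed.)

l=0 r=12: -5+39=34 >-2, r--
l=0 r=11: -5+36=31 >-2, r--
l=0 r=10: -5+34=29 >-2, r--
l=0 r=9: -5+33=28 >-2, r--
l=0 r=8: -5+27=22 >-2, r--
l=0 r=7: -5+22=17 >-2, r--
l=0 r=6: -5+18=13 >-2, r--
l=0 r=5: -5+17=12 >-2, r--
l=0 r=4: -5+10=5 >-2, r--
l=0 r=3: -5+9=4 >-2, r--
l=0 r=2: -5+8=3 >-2, r--
l=0 r=1: -5+2=-3 <-2, l++

12 moves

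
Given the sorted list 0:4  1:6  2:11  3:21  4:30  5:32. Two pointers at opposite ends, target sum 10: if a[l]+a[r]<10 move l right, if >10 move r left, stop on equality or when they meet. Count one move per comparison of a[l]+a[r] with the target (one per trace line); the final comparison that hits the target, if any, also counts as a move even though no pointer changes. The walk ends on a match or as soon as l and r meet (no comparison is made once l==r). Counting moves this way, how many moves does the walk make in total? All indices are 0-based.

[0,5] 4+32=36 >10 → r--
[0,4] 4+30=34 >10 → r--
[0,3] 4+21=25 >10 → r--
[0,2] 4+11=15 >10 → r--
[0,1] 4+6=10 → found

5 moves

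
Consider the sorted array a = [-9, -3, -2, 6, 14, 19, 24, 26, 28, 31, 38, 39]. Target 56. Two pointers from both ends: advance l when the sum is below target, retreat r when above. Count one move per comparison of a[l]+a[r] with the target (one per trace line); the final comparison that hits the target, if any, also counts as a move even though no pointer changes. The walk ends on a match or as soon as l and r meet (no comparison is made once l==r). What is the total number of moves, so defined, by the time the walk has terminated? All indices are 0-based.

11 moves

[0,11] -9+39=30 <56 → l++
[1,11] -3+39=36 <56 → l++
[2,11] -2+39=37 <56 → l++
[3,11] 6+39=45 <56 → l++
[4,11] 14+39=53 <56 → l++
[5,11] 19+39=58 >56 → r--
[5,10] 19+38=57 >56 → r--
[5,9] 19+31=50 <56 → l++
[6,9] 24+31=55 <56 → l++
[7,9] 26+31=57 >56 → r--
[7,8] 26+28=54 <56 → l++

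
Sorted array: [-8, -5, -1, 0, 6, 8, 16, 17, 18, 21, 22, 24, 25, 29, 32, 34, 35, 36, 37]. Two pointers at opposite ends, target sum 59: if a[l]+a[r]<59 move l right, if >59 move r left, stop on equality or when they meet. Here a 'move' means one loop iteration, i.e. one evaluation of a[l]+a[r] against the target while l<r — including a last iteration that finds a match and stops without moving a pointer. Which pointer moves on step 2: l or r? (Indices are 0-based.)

[0,18] -8+37=29 <59 → l++
[1,18] -5+37=32 <59 → l++

l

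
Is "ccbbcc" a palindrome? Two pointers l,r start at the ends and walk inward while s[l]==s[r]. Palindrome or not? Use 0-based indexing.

palindrome

[0,5] 'c'=='c' → l++,r--
[1,4] 'c'=='c' → l++,r--
[2,3] 'b'=='b' → l++,r--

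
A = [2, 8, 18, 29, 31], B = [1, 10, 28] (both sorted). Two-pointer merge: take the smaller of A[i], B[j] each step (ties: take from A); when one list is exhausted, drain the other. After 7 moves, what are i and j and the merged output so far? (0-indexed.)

[i=0,j=0] A[i]=2>B[j]=1 take 1 → j++
[i=0,j=1] A[i]=2<=B[j]=10 take 2 → i++
[i=1,j=1] A[i]=8<=B[j]=10 take 8 → i++
[i=2,j=1] A[i]=18>B[j]=10 take 10 → j++
[i=2,j=2] A[i]=18<=B[j]=28 take 18 → i++
[i=3,j=2] A[i]=29>B[j]=28 take 28 → j++
[i=3,j=3] B done, take A[i]=29 → i++

i=4, j=3, merged so far=[1, 2, 8, 10, 18, 28, 29]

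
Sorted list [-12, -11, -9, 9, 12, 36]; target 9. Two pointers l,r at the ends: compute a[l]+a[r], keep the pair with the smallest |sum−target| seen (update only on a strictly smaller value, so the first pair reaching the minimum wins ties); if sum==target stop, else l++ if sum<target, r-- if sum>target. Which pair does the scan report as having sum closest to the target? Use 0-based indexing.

l=0 r=5: -12+36=24 d=15 *, r--
l=0 r=4: -12+12=0 d=9 *, l++
l=1 r=4: -11+12=1 d=8 *, l++
l=2 r=4: -9+12=3 d=6 *, l++
l=3 r=4: 9+12=21 d=12, r--

pair (-9, 12) with sum 3 (|Δ|=6)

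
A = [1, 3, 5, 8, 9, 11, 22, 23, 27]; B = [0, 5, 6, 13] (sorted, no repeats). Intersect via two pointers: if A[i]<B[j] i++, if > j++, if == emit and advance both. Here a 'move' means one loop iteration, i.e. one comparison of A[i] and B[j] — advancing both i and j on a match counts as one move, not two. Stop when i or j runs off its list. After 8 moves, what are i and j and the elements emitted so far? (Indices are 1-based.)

i=7, j=4, emitted=[5]

i=1 j=1: 1>0, j++
i=1 j=2: 1<5, i++
i=2 j=2: 3<5, i++
i=3 j=2: 5==5 emit, i++,j++
i=4 j=3: 8>6, j++
i=4 j=4: 8<13, i++
i=5 j=4: 9<13, i++
i=6 j=4: 11<13, i++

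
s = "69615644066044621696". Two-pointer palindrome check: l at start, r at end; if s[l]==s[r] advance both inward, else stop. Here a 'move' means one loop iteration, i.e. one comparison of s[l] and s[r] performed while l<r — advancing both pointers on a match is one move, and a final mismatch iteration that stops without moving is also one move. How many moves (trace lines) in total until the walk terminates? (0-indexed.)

[0,19] '6'=='6' → l++,r--
[1,18] '9'=='9' → l++,r--
[2,17] '6'=='6' → l++,r--
[3,16] '1'=='1' → l++,r--
[4,15] '5'!='2' → stop

5 moves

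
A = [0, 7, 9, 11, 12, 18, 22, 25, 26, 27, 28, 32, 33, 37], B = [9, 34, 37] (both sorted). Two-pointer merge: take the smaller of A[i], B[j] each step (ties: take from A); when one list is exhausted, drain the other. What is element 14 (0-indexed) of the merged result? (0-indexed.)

merged[14] = 34

[i=0,j=0] A[i]=0<=B[j]=9 take 0 → i++
[i=1,j=0] A[i]=7<=B[j]=9 take 7 → i++
[i=2,j=0] A[i]=9<=B[j]=9 take 9 → i++
[i=3,j=0] A[i]=11>B[j]=9 take 9 → j++
[i=3,j=1] A[i]=11<=B[j]=34 take 11 → i++
[i=4,j=1] A[i]=12<=B[j]=34 take 12 → i++
[i=5,j=1] A[i]=18<=B[j]=34 take 18 → i++
[i=6,j=1] A[i]=22<=B[j]=34 take 22 → i++
[i=7,j=1] A[i]=25<=B[j]=34 take 25 → i++
[i=8,j=1] A[i]=26<=B[j]=34 take 26 → i++
[i=9,j=1] A[i]=27<=B[j]=34 take 27 → i++
[i=10,j=1] A[i]=28<=B[j]=34 take 28 → i++
[i=11,j=1] A[i]=32<=B[j]=34 take 32 → i++
[i=12,j=1] A[i]=33<=B[j]=34 take 33 → i++
[i=13,j=1] A[i]=37>B[j]=34 take 34 → j++
[i=13,j=2] A[i]=37<=B[j]=37 take 37 → i++
[i=14,j=2] A done, take B[j]=37 → j++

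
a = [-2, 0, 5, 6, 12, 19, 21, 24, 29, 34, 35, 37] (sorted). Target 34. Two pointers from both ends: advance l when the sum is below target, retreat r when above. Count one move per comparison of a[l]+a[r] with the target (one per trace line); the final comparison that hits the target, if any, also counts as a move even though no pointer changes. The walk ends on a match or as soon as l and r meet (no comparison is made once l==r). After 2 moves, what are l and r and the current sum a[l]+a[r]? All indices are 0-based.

l=1, r=10, sum=35

l=0 r=11: -2+37=35 >34, r--
l=0 r=10: -2+35=33 <34, l++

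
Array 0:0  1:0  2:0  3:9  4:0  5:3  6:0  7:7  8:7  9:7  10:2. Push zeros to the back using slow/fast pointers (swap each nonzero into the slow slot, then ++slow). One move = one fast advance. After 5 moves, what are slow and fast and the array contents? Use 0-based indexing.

slow=1, fast=5, a=[9, 0, 0, 0, 0, 3, 0, 7, 7, 7, 2]

(s=0,f=0) a[fast]=0 → fast++
(s=0,f=1) a[fast]=0 → fast++
(s=0,f=2) a[fast]=0 → fast++
(s=0,f=3) a[fast]=9≠0 swap→a[0]=9 → slow++,fast++
(s=1,f=4) a[fast]=0 → fast++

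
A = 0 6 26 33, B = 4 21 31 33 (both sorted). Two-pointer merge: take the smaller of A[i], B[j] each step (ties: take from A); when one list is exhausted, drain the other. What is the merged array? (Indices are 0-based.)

[i=0,j=0] A[i]=0<=B[j]=4 take 0 → i++
[i=1,j=0] A[i]=6>B[j]=4 take 4 → j++
[i=1,j=1] A[i]=6<=B[j]=21 take 6 → i++
[i=2,j=1] A[i]=26>B[j]=21 take 21 → j++
[i=2,j=2] A[i]=26<=B[j]=31 take 26 → i++
[i=3,j=2] A[i]=33>B[j]=31 take 31 → j++
[i=3,j=3] A[i]=33<=B[j]=33 take 33 → i++
[i=4,j=3] A done, take B[j]=33 → j++

[0, 4, 6, 21, 26, 31, 33, 33]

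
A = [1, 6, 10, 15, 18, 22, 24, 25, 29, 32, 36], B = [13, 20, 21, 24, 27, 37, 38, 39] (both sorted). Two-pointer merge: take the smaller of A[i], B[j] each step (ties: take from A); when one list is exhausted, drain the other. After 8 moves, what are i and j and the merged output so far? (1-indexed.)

i=1 j=1: A[i]=1<=B[j]=13 take 1, i++
i=2 j=1: A[i]=6<=B[j]=13 take 6, i++
i=3 j=1: A[i]=10<=B[j]=13 take 10, i++
i=4 j=1: A[i]=15>B[j]=13 take 13, j++
i=4 j=2: A[i]=15<=B[j]=20 take 15, i++
i=5 j=2: A[i]=18<=B[j]=20 take 18, i++
i=6 j=2: A[i]=22>B[j]=20 take 20, j++
i=6 j=3: A[i]=22>B[j]=21 take 21, j++

i=6, j=4, merged so far=[1, 6, 10, 13, 15, 18, 20, 21]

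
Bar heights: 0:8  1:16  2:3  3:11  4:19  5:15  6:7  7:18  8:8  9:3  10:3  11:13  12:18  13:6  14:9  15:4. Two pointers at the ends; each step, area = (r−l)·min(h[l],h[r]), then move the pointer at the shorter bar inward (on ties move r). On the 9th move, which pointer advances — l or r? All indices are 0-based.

r

l=0 r=15: min(8,4)*15=60 best=60 *, r--
l=0 r=14: min(8,9)*14=112 best=112 *, l++
l=1 r=14: min(16,9)*13=117 best=117 *, r--
l=1 r=13: min(16,6)*12=72 best=117, r--
l=1 r=12: min(16,18)*11=176 best=176 *, l++
l=2 r=12: min(3,18)*10=30 best=176, l++
l=3 r=12: min(11,18)*9=99 best=176, l++
l=4 r=12: min(19,18)*8=144 best=176, r--
l=4 r=11: min(19,13)*7=91 best=176, r--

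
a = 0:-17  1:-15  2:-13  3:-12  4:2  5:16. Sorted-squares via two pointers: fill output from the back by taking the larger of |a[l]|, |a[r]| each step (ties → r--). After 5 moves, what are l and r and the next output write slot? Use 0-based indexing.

[0,5] |-17|>|16| out[5]=289 → l++
[1,5] |-15|<=|16| out[4]=256 → r--
[1,4] |-15|>|2| out[3]=225 → l++
[2,4] |-13|>|2| out[2]=169 → l++
[3,4] |-12|>|2| out[1]=144 → l++

l=4, r=4, next write slot=0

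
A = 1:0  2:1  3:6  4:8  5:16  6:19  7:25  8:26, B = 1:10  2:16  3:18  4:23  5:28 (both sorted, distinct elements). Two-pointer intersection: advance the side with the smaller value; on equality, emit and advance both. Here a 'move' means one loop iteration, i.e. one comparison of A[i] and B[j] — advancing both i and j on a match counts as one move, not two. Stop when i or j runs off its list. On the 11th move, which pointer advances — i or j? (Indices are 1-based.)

i=1 j=1: 0<10, i++
i=2 j=1: 1<10, i++
i=3 j=1: 6<10, i++
i=4 j=1: 8<10, i++
i=5 j=1: 16>10, j++
i=5 j=2: 16==16 emit, i++,j++
i=6 j=3: 19>18, j++
i=6 j=4: 19<23, i++
i=7 j=4: 25>23, j++
i=7 j=5: 25<28, i++
i=8 j=5: 26<28, i++

i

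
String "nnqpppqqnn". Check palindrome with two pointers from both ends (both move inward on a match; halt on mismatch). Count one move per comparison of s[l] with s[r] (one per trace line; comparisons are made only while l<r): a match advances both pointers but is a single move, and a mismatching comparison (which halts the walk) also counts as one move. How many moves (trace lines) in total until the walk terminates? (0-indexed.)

4 moves

l=0 r=9: 'n'=='n', l++,r--
l=1 r=8: 'n'=='n', l++,r--
l=2 r=7: 'q'=='q', l++,r--
l=3 r=6: 'p'!='q', stop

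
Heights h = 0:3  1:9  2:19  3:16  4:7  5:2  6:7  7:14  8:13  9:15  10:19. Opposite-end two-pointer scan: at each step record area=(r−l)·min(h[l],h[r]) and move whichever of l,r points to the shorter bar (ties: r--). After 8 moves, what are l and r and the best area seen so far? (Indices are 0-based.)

l=2, r=4, best area=152

[0,10] min(3,19)*10=30 best=30 * → l++
[1,10] min(9,19)*9=81 best=81 * → l++
[2,10] min(19,19)*8=152 best=152 * → r--
[2,9] min(19,15)*7=105 best=152 → r--
[2,8] min(19,13)*6=78 best=152 → r--
[2,7] min(19,14)*5=70 best=152 → r--
[2,6] min(19,7)*4=28 best=152 → r--
[2,5] min(19,2)*3=6 best=152 → r--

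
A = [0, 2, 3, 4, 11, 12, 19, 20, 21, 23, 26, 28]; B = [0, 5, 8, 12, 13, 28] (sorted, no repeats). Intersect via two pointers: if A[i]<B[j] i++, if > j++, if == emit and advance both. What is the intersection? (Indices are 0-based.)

intersection = [0, 12, 28]

[i=0,j=0] 0==0 emit → i++,j++
[i=1,j=1] 2<5 → i++
[i=2,j=1] 3<5 → i++
[i=3,j=1] 4<5 → i++
[i=4,j=1] 11>5 → j++
[i=4,j=2] 11>8 → j++
[i=4,j=3] 11<12 → i++
[i=5,j=3] 12==12 emit → i++,j++
[i=6,j=4] 19>13 → j++
[i=6,j=5] 19<28 → i++
[i=7,j=5] 20<28 → i++
[i=8,j=5] 21<28 → i++
[i=9,j=5] 23<28 → i++
[i=10,j=5] 26<28 → i++
[i=11,j=5] 28==28 emit → i++,j++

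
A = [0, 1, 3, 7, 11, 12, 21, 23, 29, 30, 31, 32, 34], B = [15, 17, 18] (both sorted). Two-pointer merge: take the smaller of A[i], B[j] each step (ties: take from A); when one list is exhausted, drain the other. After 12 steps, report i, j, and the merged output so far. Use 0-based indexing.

i=0 j=0: A[i]=0<=B[j]=15 take 0, i++
i=1 j=0: A[i]=1<=B[j]=15 take 1, i++
i=2 j=0: A[i]=3<=B[j]=15 take 3, i++
i=3 j=0: A[i]=7<=B[j]=15 take 7, i++
i=4 j=0: A[i]=11<=B[j]=15 take 11, i++
i=5 j=0: A[i]=12<=B[j]=15 take 12, i++
i=6 j=0: A[i]=21>B[j]=15 take 15, j++
i=6 j=1: A[i]=21>B[j]=17 take 17, j++
i=6 j=2: A[i]=21>B[j]=18 take 18, j++
i=6 j=3: B done, take A[i]=21, i++
i=7 j=3: B done, take A[i]=23, i++
i=8 j=3: B done, take A[i]=29, i++

i=9, j=3, merged so far=[0, 1, 3, 7, 11, 12, 15, 17, 18, 21, 23, 29]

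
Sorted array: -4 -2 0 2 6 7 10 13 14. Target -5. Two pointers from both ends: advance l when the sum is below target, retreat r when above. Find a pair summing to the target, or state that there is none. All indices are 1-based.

no pair

l=1 r=9: -4+14=10 >-5, r--
l=1 r=8: -4+13=9 >-5, r--
l=1 r=7: -4+10=6 >-5, r--
l=1 r=6: -4+7=3 >-5, r--
l=1 r=5: -4+6=2 >-5, r--
l=1 r=4: -4+2=-2 >-5, r--
l=1 r=3: -4+0=-4 >-5, r--
l=1 r=2: -4+-2=-6 <-5, l++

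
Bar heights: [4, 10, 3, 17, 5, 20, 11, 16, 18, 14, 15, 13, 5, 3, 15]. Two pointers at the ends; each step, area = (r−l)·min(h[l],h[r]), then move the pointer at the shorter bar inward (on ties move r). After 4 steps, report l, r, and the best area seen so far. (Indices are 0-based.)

l=0 r=14: min(4,15)*14=56 best=56 *, l++
l=1 r=14: min(10,15)*13=130 best=130 *, l++
l=2 r=14: min(3,15)*12=36 best=130, l++
l=3 r=14: min(17,15)*11=165 best=165 *, r--

l=3, r=13, best area=165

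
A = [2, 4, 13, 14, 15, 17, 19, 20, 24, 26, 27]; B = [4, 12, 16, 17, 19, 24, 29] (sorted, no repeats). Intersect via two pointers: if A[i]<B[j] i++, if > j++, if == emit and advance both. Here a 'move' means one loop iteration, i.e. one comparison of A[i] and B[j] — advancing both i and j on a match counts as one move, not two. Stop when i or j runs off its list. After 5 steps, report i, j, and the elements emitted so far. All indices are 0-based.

i=4, j=2, emitted=[4]

i=0 j=0: 2<4, i++
i=1 j=0: 4==4 emit, i++,j++
i=2 j=1: 13>12, j++
i=2 j=2: 13<16, i++
i=3 j=2: 14<16, i++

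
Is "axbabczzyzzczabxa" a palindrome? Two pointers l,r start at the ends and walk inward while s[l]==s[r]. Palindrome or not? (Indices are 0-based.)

not a palindrome (mismatch at 4,12)

l=0 r=16: 'a'=='a', l++,r--
l=1 r=15: 'x'=='x', l++,r--
l=2 r=14: 'b'=='b', l++,r--
l=3 r=13: 'a'=='a', l++,r--
l=4 r=12: 'b'!='z', stop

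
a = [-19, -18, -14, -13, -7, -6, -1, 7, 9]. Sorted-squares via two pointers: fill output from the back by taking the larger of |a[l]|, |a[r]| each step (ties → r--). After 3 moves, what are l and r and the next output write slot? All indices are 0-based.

[0,8] |-19|>|9| out[8]=361 → l++
[1,8] |-18|>|9| out[7]=324 → l++
[2,8] |-14|>|9| out[6]=196 → l++

l=3, r=8, next write slot=5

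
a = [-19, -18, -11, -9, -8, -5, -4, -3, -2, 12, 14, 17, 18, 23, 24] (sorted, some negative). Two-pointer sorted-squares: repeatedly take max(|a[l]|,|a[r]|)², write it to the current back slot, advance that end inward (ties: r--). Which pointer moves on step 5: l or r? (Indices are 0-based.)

l

l=0 r=14: |-19|<=|24| out[14]=576, r--
l=0 r=13: |-19|<=|23| out[13]=529, r--
l=0 r=12: |-19|>|18| out[12]=361, l++
l=1 r=12: |-18|<=|18| out[11]=324, r--
l=1 r=11: |-18|>|17| out[10]=324, l++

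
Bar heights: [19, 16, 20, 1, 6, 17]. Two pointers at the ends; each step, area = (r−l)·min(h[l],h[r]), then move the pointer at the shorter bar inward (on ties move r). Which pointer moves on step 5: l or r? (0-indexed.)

[0,5] min(19,17)*5=85 best=85 * → r--
[0,4] min(19,6)*4=24 best=85 → r--
[0,3] min(19,1)*3=3 best=85 → r--
[0,2] min(19,20)*2=38 best=85 → l++
[1,2] min(16,20)*1=16 best=85 → l++

l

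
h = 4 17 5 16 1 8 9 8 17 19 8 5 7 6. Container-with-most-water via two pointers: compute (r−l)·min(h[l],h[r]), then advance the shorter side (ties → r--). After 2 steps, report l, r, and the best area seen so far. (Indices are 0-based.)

l=1, r=12, best area=72

l=0 r=13: min(4,6)*13=52 best=52 *, l++
l=1 r=13: min(17,6)*12=72 best=72 *, r--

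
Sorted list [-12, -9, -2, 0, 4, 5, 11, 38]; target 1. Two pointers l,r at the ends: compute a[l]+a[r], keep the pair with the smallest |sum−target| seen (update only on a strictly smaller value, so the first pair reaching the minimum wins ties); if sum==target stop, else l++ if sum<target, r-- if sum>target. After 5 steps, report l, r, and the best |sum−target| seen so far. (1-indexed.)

[1,8] -12+38=26 d=25 * → r--
[1,7] -12+11=-1 d=2 * → l++
[2,7] -9+11=2 d=1 * → r--
[2,6] -9+5=-4 d=5 → l++
[3,6] -2+5=3 d=2 → r--

l=3, r=5, best |Δ|=1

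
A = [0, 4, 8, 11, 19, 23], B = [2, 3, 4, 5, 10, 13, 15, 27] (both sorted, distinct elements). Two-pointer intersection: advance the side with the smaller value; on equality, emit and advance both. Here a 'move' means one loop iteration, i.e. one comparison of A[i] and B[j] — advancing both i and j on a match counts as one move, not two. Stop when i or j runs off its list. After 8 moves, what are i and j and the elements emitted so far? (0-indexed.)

[i=0,j=0] 0<2 → i++
[i=1,j=0] 4>2 → j++
[i=1,j=1] 4>3 → j++
[i=1,j=2] 4==4 emit → i++,j++
[i=2,j=3] 8>5 → j++
[i=2,j=4] 8<10 → i++
[i=3,j=4] 11>10 → j++
[i=3,j=5] 11<13 → i++

i=4, j=5, emitted=[4]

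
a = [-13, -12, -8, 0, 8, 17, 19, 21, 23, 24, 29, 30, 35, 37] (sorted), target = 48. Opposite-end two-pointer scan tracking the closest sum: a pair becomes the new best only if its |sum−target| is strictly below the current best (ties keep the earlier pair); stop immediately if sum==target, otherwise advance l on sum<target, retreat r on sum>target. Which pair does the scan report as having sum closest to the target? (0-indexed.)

pair (19, 29) with sum 48 (|Δ|=0)

[0,13] -13+37=24 d=24 * → l++
[1,13] -12+37=25 d=23 * → l++
[2,13] -8+37=29 d=19 * → l++
[3,13] 0+37=37 d=11 * → l++
[4,13] 8+37=45 d=3 * → l++
[5,13] 17+37=54 d=6 → r--
[5,12] 17+35=52 d=4 → r--
[5,11] 17+30=47 d=1 * → l++
[6,11] 19+30=49 d=1 → r--
[6,10] 19+29=48 d=0 * → stop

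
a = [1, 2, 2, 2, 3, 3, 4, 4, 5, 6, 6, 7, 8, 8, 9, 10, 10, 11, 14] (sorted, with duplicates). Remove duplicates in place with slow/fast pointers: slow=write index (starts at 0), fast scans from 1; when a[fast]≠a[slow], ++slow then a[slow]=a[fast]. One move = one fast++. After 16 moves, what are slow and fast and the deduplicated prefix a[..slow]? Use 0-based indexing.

slow=9, fast=17, prefix=[1, 2, 3, 4, 5, 6, 7, 8, 9, 10]

slow=0 fast=1: a[fast]=2≠a[slow]=1 write a[1]=2, slow++,fast++
slow=1 fast=2: a[fast]=2=a[slow] dup, fast++
slow=1 fast=3: a[fast]=2=a[slow] dup, fast++
slow=1 fast=4: a[fast]=3≠a[slow]=2 write a[2]=3, slow++,fast++
slow=2 fast=5: a[fast]=3=a[slow] dup, fast++
slow=2 fast=6: a[fast]=4≠a[slow]=3 write a[3]=4, slow++,fast++
slow=3 fast=7: a[fast]=4=a[slow] dup, fast++
slow=3 fast=8: a[fast]=5≠a[slow]=4 write a[4]=5, slow++,fast++
slow=4 fast=9: a[fast]=6≠a[slow]=5 write a[5]=6, slow++,fast++
slow=5 fast=10: a[fast]=6=a[slow] dup, fast++
slow=5 fast=11: a[fast]=7≠a[slow]=6 write a[6]=7, slow++,fast++
slow=6 fast=12: a[fast]=8≠a[slow]=7 write a[7]=8, slow++,fast++
slow=7 fast=13: a[fast]=8=a[slow] dup, fast++
slow=7 fast=14: a[fast]=9≠a[slow]=8 write a[8]=9, slow++,fast++
slow=8 fast=15: a[fast]=10≠a[slow]=9 write a[9]=10, slow++,fast++
slow=9 fast=16: a[fast]=10=a[slow] dup, fast++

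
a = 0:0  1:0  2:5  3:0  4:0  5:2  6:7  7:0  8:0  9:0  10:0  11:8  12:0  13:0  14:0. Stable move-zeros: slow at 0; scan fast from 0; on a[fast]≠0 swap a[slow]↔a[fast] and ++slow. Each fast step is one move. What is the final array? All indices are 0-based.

[5, 2, 7, 8, 0, 0, 0, 0, 0, 0, 0, 0, 0, 0, 0]

(s=0,f=0) a[fast]=0 → fast++
(s=0,f=1) a[fast]=0 → fast++
(s=0,f=2) a[fast]=5≠0 swap→a[0]=5 → slow++,fast++
(s=1,f=3) a[fast]=0 → fast++
(s=1,f=4) a[fast]=0 → fast++
(s=1,f=5) a[fast]=2≠0 swap→a[1]=2 → slow++,fast++
(s=2,f=6) a[fast]=7≠0 swap→a[2]=7 → slow++,fast++
(s=3,f=7) a[fast]=0 → fast++
(s=3,f=8) a[fast]=0 → fast++
(s=3,f=9) a[fast]=0 → fast++
(s=3,f=10) a[fast]=0 → fast++
(s=3,f=11) a[fast]=8≠0 swap→a[3]=8 → slow++,fast++
(s=4,f=12) a[fast]=0 → fast++
(s=4,f=13) a[fast]=0 → fast++
(s=4,f=14) a[fast]=0 → fast++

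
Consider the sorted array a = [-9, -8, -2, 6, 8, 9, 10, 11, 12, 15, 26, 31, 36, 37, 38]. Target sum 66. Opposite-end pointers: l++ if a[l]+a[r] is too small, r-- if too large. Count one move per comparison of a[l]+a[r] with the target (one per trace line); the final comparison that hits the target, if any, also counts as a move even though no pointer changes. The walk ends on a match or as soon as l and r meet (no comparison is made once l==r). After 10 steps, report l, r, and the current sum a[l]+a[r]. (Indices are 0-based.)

l=10, r=14, sum=64

[0,14] -9+38=29 <66 → l++
[1,14] -8+38=30 <66 → l++
[2,14] -2+38=36 <66 → l++
[3,14] 6+38=44 <66 → l++
[4,14] 8+38=46 <66 → l++
[5,14] 9+38=47 <66 → l++
[6,14] 10+38=48 <66 → l++
[7,14] 11+38=49 <66 → l++
[8,14] 12+38=50 <66 → l++
[9,14] 15+38=53 <66 → l++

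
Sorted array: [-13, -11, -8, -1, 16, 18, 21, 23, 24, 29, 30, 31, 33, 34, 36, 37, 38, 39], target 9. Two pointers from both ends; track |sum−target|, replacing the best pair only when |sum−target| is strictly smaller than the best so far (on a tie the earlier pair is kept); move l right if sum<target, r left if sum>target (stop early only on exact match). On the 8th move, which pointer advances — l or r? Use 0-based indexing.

r

l=0 r=17: -13+39=26 d=17 *, r--
l=0 r=16: -13+38=25 d=16 *, r--
l=0 r=15: -13+37=24 d=15 *, r--
l=0 r=14: -13+36=23 d=14 *, r--
l=0 r=13: -13+34=21 d=12 *, r--
l=0 r=12: -13+33=20 d=11 *, r--
l=0 r=11: -13+31=18 d=9 *, r--
l=0 r=10: -13+30=17 d=8 *, r--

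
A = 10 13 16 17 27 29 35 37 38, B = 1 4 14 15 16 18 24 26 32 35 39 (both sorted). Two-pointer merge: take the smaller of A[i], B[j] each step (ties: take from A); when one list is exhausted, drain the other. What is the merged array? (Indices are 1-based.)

[i=1,j=1] A[i]=10>B[j]=1 take 1 → j++
[i=1,j=2] A[i]=10>B[j]=4 take 4 → j++
[i=1,j=3] A[i]=10<=B[j]=14 take 10 → i++
[i=2,j=3] A[i]=13<=B[j]=14 take 13 → i++
[i=3,j=3] A[i]=16>B[j]=14 take 14 → j++
[i=3,j=4] A[i]=16>B[j]=15 take 15 → j++
[i=3,j=5] A[i]=16<=B[j]=16 take 16 → i++
[i=4,j=5] A[i]=17>B[j]=16 take 16 → j++
[i=4,j=6] A[i]=17<=B[j]=18 take 17 → i++
[i=5,j=6] A[i]=27>B[j]=18 take 18 → j++
[i=5,j=7] A[i]=27>B[j]=24 take 24 → j++
[i=5,j=8] A[i]=27>B[j]=26 take 26 → j++
[i=5,j=9] A[i]=27<=B[j]=32 take 27 → i++
[i=6,j=9] A[i]=29<=B[j]=32 take 29 → i++
[i=7,j=9] A[i]=35>B[j]=32 take 32 → j++
[i=7,j=10] A[i]=35<=B[j]=35 take 35 → i++
[i=8,j=10] A[i]=37>B[j]=35 take 35 → j++
[i=8,j=11] A[i]=37<=B[j]=39 take 37 → i++
[i=9,j=11] A[i]=38<=B[j]=39 take 38 → i++
[i=10,j=11] A done, take B[j]=39 → j++

[1, 4, 10, 13, 14, 15, 16, 16, 17, 18, 24, 26, 27, 29, 32, 35, 35, 37, 38, 39]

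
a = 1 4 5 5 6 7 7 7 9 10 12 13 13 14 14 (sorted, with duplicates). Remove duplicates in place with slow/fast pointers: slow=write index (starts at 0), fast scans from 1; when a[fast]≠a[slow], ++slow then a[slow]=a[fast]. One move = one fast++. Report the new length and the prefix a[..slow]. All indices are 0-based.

(s=0,f=1) a[fast]=4≠a[slow]=1 write a[1]=4 → slow++,fast++
(s=1,f=2) a[fast]=5≠a[slow]=4 write a[2]=5 → slow++,fast++
(s=2,f=3) a[fast]=5=a[slow] dup → fast++
(s=2,f=4) a[fast]=6≠a[slow]=5 write a[3]=6 → slow++,fast++
(s=3,f=5) a[fast]=7≠a[slow]=6 write a[4]=7 → slow++,fast++
(s=4,f=6) a[fast]=7=a[slow] dup → fast++
(s=4,f=7) a[fast]=7=a[slow] dup → fast++
(s=4,f=8) a[fast]=9≠a[slow]=7 write a[5]=9 → slow++,fast++
(s=5,f=9) a[fast]=10≠a[slow]=9 write a[6]=10 → slow++,fast++
(s=6,f=10) a[fast]=12≠a[slow]=10 write a[7]=12 → slow++,fast++
(s=7,f=11) a[fast]=13≠a[slow]=12 write a[8]=13 → slow++,fast++
(s=8,f=12) a[fast]=13=a[slow] dup → fast++
(s=8,f=13) a[fast]=14≠a[slow]=13 write a[9]=14 → slow++,fast++
(s=9,f=14) a[fast]=14=a[slow] dup → fast++

length 10; prefix = [1, 4, 5, 6, 7, 9, 10, 12, 13, 14]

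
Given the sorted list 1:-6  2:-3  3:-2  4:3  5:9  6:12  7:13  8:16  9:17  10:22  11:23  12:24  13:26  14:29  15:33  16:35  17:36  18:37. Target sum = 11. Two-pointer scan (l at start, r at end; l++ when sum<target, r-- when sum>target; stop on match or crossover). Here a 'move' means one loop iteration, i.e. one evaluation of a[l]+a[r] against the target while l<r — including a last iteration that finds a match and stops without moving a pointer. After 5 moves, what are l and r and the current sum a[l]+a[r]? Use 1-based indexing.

l=1 r=18: -6+37=31 >11, r--
l=1 r=17: -6+36=30 >11, r--
l=1 r=16: -6+35=29 >11, r--
l=1 r=15: -6+33=27 >11, r--
l=1 r=14: -6+29=23 >11, r--

l=1, r=13, sum=20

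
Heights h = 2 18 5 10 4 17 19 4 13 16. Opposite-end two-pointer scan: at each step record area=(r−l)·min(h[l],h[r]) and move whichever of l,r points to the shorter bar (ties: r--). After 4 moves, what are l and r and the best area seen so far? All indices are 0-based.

l=1, r=6, best area=128

[0,9] min(2,16)*9=18 best=18 * → l++
[1,9] min(18,16)*8=128 best=128 * → r--
[1,8] min(18,13)*7=91 best=128 → r--
[1,7] min(18,4)*6=24 best=128 → r--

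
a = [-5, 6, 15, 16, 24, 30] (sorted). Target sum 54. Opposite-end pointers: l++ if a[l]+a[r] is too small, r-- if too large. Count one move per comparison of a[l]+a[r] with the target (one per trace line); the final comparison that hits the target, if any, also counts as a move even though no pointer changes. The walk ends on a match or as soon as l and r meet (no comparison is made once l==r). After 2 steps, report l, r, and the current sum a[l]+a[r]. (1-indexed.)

l=3, r=6, sum=45

l=1 r=6: -5+30=25 <54, l++
l=2 r=6: 6+30=36 <54, l++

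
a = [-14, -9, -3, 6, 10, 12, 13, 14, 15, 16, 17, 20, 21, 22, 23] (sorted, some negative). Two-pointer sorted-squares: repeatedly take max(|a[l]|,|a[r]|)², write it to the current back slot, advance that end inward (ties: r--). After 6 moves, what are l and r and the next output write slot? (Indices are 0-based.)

[0,14] |-14|<=|23| out[14]=529 → r--
[0,13] |-14|<=|22| out[13]=484 → r--
[0,12] |-14|<=|21| out[12]=441 → r--
[0,11] |-14|<=|20| out[11]=400 → r--
[0,10] |-14|<=|17| out[10]=289 → r--
[0,9] |-14|<=|16| out[9]=256 → r--

l=0, r=8, next write slot=8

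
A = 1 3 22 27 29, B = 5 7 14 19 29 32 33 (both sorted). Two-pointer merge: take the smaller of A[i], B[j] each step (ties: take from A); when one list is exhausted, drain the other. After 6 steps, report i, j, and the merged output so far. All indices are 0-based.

i=2, j=4, merged so far=[1, 3, 5, 7, 14, 19]

i=0 j=0: A[i]=1<=B[j]=5 take 1, i++
i=1 j=0: A[i]=3<=B[j]=5 take 3, i++
i=2 j=0: A[i]=22>B[j]=5 take 5, j++
i=2 j=1: A[i]=22>B[j]=7 take 7, j++
i=2 j=2: A[i]=22>B[j]=14 take 14, j++
i=2 j=3: A[i]=22>B[j]=19 take 19, j++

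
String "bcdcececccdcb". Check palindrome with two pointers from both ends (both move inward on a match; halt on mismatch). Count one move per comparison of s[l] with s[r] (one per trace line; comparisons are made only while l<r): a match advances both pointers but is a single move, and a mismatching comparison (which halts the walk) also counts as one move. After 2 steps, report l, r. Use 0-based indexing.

l=2, r=10

l=0 r=12: 'b'=='b', l++,r--
l=1 r=11: 'c'=='c', l++,r--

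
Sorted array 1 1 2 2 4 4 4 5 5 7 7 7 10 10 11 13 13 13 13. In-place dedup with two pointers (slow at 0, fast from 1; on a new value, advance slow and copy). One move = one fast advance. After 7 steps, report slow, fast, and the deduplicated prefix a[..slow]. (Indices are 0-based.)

slow=3, fast=8, prefix=[1, 2, 4, 5]

(s=0,f=1) a[fast]=1=a[slow] dup → fast++
(s=0,f=2) a[fast]=2≠a[slow]=1 write a[1]=2 → slow++,fast++
(s=1,f=3) a[fast]=2=a[slow] dup → fast++
(s=1,f=4) a[fast]=4≠a[slow]=2 write a[2]=4 → slow++,fast++
(s=2,f=5) a[fast]=4=a[slow] dup → fast++
(s=2,f=6) a[fast]=4=a[slow] dup → fast++
(s=2,f=7) a[fast]=5≠a[slow]=4 write a[3]=5 → slow++,fast++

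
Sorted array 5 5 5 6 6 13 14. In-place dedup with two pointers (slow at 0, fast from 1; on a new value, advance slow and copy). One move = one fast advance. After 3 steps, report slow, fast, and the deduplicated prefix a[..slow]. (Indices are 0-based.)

(s=0,f=1) a[fast]=5=a[slow] dup → fast++
(s=0,f=2) a[fast]=5=a[slow] dup → fast++
(s=0,f=3) a[fast]=6≠a[slow]=5 write a[1]=6 → slow++,fast++

slow=1, fast=4, prefix=[5, 6]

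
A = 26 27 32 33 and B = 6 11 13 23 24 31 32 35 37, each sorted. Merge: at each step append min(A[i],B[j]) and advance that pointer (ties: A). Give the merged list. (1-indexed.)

[6, 11, 13, 23, 24, 26, 27, 31, 32, 32, 33, 35, 37]

i=1 j=1: A[i]=26>B[j]=6 take 6, j++
i=1 j=2: A[i]=26>B[j]=11 take 11, j++
i=1 j=3: A[i]=26>B[j]=13 take 13, j++
i=1 j=4: A[i]=26>B[j]=23 take 23, j++
i=1 j=5: A[i]=26>B[j]=24 take 24, j++
i=1 j=6: A[i]=26<=B[j]=31 take 26, i++
i=2 j=6: A[i]=27<=B[j]=31 take 27, i++
i=3 j=6: A[i]=32>B[j]=31 take 31, j++
i=3 j=7: A[i]=32<=B[j]=32 take 32, i++
i=4 j=7: A[i]=33>B[j]=32 take 32, j++
i=4 j=8: A[i]=33<=B[j]=35 take 33, i++
i=5 j=8: A done, take B[j]=35, j++
i=5 j=9: A done, take B[j]=37, j++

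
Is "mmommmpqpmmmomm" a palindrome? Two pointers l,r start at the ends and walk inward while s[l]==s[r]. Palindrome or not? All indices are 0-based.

l=0 r=14: 'm'=='m', l++,r--
l=1 r=13: 'm'=='m', l++,r--
l=2 r=12: 'o'=='o', l++,r--
l=3 r=11: 'm'=='m', l++,r--
l=4 r=10: 'm'=='m', l++,r--
l=5 r=9: 'm'=='m', l++,r--
l=6 r=8: 'p'=='p', l++,r--

palindrome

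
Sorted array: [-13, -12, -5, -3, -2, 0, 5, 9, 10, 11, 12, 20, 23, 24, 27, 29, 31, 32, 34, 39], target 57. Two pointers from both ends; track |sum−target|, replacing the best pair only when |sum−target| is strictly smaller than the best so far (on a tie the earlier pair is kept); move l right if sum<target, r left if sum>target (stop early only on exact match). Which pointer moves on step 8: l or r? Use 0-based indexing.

l

l=0 r=19: -13+39=26 d=31 *, l++
l=1 r=19: -12+39=27 d=30 *, l++
l=2 r=19: -5+39=34 d=23 *, l++
l=3 r=19: -3+39=36 d=21 *, l++
l=4 r=19: -2+39=37 d=20 *, l++
l=5 r=19: 0+39=39 d=18 *, l++
l=6 r=19: 5+39=44 d=13 *, l++
l=7 r=19: 9+39=48 d=9 *, l++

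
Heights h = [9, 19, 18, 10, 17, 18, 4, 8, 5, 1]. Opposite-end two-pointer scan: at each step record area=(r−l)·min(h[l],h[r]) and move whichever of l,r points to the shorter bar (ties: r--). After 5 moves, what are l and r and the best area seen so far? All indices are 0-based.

[0,9] min(9,1)*9=9 best=9 * → r--
[0,8] min(9,5)*8=40 best=40 * → r--
[0,7] min(9,8)*7=56 best=56 * → r--
[0,6] min(9,4)*6=24 best=56 → r--
[0,5] min(9,18)*5=45 best=56 → l++

l=1, r=5, best area=56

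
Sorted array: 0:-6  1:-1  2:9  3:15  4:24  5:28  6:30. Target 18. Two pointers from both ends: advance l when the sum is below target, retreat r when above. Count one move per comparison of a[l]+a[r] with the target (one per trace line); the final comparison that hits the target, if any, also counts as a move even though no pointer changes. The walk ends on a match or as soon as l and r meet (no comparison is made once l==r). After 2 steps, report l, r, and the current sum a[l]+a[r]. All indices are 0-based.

l=0 r=6: -6+30=24 >18, r--
l=0 r=5: -6+28=22 >18, r--

l=0, r=4, sum=18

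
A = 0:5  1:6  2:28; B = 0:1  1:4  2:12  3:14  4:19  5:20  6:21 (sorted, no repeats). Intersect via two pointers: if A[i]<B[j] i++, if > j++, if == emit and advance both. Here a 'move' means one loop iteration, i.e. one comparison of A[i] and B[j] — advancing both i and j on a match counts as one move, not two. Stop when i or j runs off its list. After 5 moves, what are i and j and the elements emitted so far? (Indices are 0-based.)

i=0 j=0: 5>1, j++
i=0 j=1: 5>4, j++
i=0 j=2: 5<12, i++
i=1 j=2: 6<12, i++
i=2 j=2: 28>12, j++

i=2, j=3, emitted=[]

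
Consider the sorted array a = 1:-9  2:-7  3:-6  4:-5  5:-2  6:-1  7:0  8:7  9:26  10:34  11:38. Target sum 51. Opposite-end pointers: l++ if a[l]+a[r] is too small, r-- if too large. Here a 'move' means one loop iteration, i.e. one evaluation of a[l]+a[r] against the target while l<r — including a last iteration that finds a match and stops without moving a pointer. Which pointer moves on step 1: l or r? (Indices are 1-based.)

l=1 r=11: -9+38=29 <51, l++

l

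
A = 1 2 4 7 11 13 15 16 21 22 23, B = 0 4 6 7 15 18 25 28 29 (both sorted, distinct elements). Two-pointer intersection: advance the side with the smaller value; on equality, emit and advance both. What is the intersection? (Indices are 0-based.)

i=0 j=0: 1>0, j++
i=0 j=1: 1<4, i++
i=1 j=1: 2<4, i++
i=2 j=1: 4==4 emit, i++,j++
i=3 j=2: 7>6, j++
i=3 j=3: 7==7 emit, i++,j++
i=4 j=4: 11<15, i++
i=5 j=4: 13<15, i++
i=6 j=4: 15==15 emit, i++,j++
i=7 j=5: 16<18, i++
i=8 j=5: 21>18, j++
i=8 j=6: 21<25, i++
i=9 j=6: 22<25, i++
i=10 j=6: 23<25, i++

intersection = [4, 7, 15]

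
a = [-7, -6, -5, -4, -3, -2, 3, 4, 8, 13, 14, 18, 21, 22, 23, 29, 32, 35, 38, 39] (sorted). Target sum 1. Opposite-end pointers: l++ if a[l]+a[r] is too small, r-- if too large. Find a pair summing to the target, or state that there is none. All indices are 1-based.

(-7, 8)

l=1 r=20: -7+39=32 >1, r--
l=1 r=19: -7+38=31 >1, r--
l=1 r=18: -7+35=28 >1, r--
l=1 r=17: -7+32=25 >1, r--
l=1 r=16: -7+29=22 >1, r--
l=1 r=15: -7+23=16 >1, r--
l=1 r=14: -7+22=15 >1, r--
l=1 r=13: -7+21=14 >1, r--
l=1 r=12: -7+18=11 >1, r--
l=1 r=11: -7+14=7 >1, r--
l=1 r=10: -7+13=6 >1, r--
l=1 r=9: -7+8=1, found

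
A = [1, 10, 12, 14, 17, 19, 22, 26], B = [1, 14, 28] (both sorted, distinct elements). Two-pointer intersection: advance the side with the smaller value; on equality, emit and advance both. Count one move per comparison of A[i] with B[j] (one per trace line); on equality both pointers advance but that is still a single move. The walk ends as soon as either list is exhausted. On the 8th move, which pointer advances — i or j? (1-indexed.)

[i=1,j=1] 1==1 emit → i++,j++
[i=2,j=2] 10<14 → i++
[i=3,j=2] 12<14 → i++
[i=4,j=2] 14==14 emit → i++,j++
[i=5,j=3] 17<28 → i++
[i=6,j=3] 19<28 → i++
[i=7,j=3] 22<28 → i++
[i=8,j=3] 26<28 → i++

i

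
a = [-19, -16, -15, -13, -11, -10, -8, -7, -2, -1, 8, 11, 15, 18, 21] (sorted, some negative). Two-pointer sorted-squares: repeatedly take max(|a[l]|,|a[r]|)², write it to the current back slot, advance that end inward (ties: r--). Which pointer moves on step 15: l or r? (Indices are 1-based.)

r

[1,15] |-19|<=|21| out[15]=441 → r--
[1,14] |-19|>|18| out[14]=361 → l++
[2,14] |-16|<=|18| out[13]=324 → r--
[2,13] |-16|>|15| out[12]=256 → l++
[3,13] |-15|<=|15| out[11]=225 → r--
[3,12] |-15|>|11| out[10]=225 → l++
[4,12] |-13|>|11| out[9]=169 → l++
[5,12] |-11|<=|11| out[8]=121 → r--
[5,11] |-11|>|8| out[7]=121 → l++
[6,11] |-10|>|8| out[6]=100 → l++
[7,11] |-8|<=|8| out[5]=64 → r--
[7,10] |-8|>|-1| out[4]=64 → l++
[8,10] |-7|>|-1| out[3]=49 → l++
[9,10] |-2|>|-1| out[2]=4 → l++
[10,10] |-1|<=|-1| out[1]=1 → r--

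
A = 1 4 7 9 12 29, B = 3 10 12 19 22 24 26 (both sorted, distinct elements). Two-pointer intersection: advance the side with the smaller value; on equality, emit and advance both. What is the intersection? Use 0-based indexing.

intersection = [12]

i=0 j=0: 1<3, i++
i=1 j=0: 4>3, j++
i=1 j=1: 4<10, i++
i=2 j=1: 7<10, i++
i=3 j=1: 9<10, i++
i=4 j=1: 12>10, j++
i=4 j=2: 12==12 emit, i++,j++
i=5 j=3: 29>19, j++
i=5 j=4: 29>22, j++
i=5 j=5: 29>24, j++
i=5 j=6: 29>26, j++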